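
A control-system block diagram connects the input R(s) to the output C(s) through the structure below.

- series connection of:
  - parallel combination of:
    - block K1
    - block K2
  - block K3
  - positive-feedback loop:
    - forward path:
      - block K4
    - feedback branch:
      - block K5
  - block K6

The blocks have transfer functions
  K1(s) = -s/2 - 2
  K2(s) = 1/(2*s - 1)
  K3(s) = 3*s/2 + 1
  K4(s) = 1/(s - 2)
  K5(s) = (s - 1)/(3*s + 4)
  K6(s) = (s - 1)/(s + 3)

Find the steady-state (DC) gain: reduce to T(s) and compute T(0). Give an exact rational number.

Reducing step by step:

[1] combine K1, K2 in parallel: (-2*s^2 - 7*s + 6)/(4*s - 2)
[2] feedback reduction of K4, K5: (3*s + 4)/(3*s^2 - 3*s - 7)
[3] series reduction of (K1+K2), K3, [K4/(1-K4*K5)], K6: (-18*s^5 - 81*s^4 + 11*s^3 + 140*s^2 - 4*s - 48)/(24*s^4 + 36*s^3 - 152*s^2 - 104*s + 84)
DC gain: substitute s = 0 into T(s) from step 3: T(0) = -48/84 = -4/7.

Answer: -4/7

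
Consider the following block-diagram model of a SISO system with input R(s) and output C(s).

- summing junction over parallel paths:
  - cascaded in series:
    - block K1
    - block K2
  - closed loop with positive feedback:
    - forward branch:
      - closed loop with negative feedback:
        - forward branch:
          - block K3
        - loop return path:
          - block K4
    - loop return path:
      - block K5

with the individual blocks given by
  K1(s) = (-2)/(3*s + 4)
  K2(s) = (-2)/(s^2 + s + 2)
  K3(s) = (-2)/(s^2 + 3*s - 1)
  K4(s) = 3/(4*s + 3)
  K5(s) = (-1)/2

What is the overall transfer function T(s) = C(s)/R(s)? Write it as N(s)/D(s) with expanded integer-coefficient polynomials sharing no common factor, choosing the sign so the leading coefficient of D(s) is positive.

1. series reduction of K1, K2; result 4/(3*s^3 + 7*s^2 + 10*s + 8)
2. reduce the feedback loop with forward K3 and return K4; result (-8*s - 6)/(4*s^3 + 15*s^2 + 5*s - 9)
3. feedback reduction of [K3/(1+K3*K4)], K5; result (-8*s - 6)/(4*s^3 + 15*s^2 + s - 12)
4. add (K1*K2), [[K3/(1+K3*K4)]/(1-[K3/(1+K3*K4)]*K5)] (parallel); the result is T(s) itself (integer coefficients, no common factor, positive leading denominator coefficient)

Final answer: (-24*s^4 - 58*s^3 - 62*s^2 - 120*s - 96)/(12*s^6 + 73*s^5 + 148*s^4 + 153*s^3 + 46*s^2 - 112*s - 96)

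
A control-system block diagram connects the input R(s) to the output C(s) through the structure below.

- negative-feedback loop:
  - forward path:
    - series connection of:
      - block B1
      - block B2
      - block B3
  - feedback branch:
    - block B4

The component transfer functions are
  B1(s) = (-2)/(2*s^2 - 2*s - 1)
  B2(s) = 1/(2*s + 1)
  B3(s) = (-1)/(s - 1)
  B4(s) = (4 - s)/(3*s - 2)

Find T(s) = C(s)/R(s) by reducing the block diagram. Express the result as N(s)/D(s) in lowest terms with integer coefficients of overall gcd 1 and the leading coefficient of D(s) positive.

Step 1 - series reduction of B1, B2, B3 = 2/(4*s^4 - 6*s^3 - 2*s^2 + 3*s + 1)
Step 2 - close the feedback loop around (B1*B2*B3), B4 - this is the overall T(s), already in the required normalized form

Answer: (6*s - 4)/(12*s^5 - 26*s^4 + 6*s^3 + 13*s^2 - 5*s + 6)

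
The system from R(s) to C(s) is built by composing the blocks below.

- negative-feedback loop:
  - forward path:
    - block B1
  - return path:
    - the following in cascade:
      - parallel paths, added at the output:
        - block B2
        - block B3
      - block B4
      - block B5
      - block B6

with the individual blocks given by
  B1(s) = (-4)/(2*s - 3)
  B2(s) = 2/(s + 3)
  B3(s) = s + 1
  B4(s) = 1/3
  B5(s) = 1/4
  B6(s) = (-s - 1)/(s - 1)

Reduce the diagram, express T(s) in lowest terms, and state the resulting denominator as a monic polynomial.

[1] combine B2, B3 in parallel: (s^2 + 4*s + 5)/(s + 3)
[2] combine (B2+B3), B4, B5, B6 in series: (-s^3 - 5*s^2 - 9*s - 5)/(12*s^2 + 24*s - 36)
[3] collapse the loop (B1 forward, ((B2+B3)*B4*B5*B6) return): (-12*s^2 - 24*s + 36)/(7*s^3 + 8*s^2 - 27*s + 32)
Step 3 gives the fully reduced T(s), with no common factor left to cancel. The denominator's leading coefficient is 7, so divide each of its coefficients by 7 to get the monic form.

Therefore the answer is s^3 + 8*s^2/7 - 27*s/7 + 32/7.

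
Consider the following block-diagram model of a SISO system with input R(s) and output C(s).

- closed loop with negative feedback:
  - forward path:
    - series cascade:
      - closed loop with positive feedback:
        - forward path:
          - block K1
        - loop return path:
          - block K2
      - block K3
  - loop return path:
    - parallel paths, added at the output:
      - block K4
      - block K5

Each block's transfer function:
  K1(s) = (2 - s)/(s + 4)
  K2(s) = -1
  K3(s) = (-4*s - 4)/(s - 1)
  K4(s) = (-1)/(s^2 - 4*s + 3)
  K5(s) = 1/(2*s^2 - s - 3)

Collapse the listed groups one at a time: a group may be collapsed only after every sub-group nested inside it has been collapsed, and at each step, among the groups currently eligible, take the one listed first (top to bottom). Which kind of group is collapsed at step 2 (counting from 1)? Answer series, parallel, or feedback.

(1) feedback reduction of K1, K2
(2) combine [K1/(1-K1*K2)], K3 in series
(3) parallel reduction of K4, K5
(4) collapse the loop (([K1/(1-K1*K2)]*K3) forward, (K4+K5) return)
Step 2: series.

Hence the answer: series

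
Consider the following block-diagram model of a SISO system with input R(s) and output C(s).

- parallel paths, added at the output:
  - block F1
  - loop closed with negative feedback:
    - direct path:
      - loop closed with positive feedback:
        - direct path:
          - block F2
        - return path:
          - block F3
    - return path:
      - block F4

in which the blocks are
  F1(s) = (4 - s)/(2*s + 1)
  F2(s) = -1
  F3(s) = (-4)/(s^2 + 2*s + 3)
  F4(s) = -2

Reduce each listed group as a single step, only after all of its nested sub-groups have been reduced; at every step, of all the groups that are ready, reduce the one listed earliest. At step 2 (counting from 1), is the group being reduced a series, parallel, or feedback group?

Reducing step by step:

(1) apply the feedback formula to F2, F3
(2) collapse the loop ([F2/(1-F2*F3)] forward, F4 return)
(3) sum the parallel branches F1, [[F2/(1-F2*F3)]/(1+[F2/(1-F2*F3)]*F4)]
Step 2 collapses a feedback group.

Answer: feedback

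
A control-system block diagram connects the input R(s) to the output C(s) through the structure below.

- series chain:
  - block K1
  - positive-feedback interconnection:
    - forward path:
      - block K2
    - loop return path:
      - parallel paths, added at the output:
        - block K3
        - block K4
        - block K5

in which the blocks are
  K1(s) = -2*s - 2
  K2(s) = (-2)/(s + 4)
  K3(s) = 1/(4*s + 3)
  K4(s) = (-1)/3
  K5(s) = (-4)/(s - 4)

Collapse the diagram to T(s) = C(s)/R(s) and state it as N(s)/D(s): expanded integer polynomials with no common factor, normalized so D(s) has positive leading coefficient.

Reducing step by step:

[1] reduce the parallel group K3, K4, K5 gives (-4*s^2 - 32*s - 36)/(12*s^2 - 39*s - 36)
[2] feedback reduction of K2, (K3+K4+K5) gives (-24*s^2 + 78*s + 72)/(12*s^3 + s^2 - 256*s - 216)
[3] series reduction of K1, [K2/(1-K2*(K3+K4+K5))] - this is the overall T(s), already in the required normalized form

Answer: (48*s^3 - 108*s^2 - 300*s - 144)/(12*s^3 + s^2 - 256*s - 216)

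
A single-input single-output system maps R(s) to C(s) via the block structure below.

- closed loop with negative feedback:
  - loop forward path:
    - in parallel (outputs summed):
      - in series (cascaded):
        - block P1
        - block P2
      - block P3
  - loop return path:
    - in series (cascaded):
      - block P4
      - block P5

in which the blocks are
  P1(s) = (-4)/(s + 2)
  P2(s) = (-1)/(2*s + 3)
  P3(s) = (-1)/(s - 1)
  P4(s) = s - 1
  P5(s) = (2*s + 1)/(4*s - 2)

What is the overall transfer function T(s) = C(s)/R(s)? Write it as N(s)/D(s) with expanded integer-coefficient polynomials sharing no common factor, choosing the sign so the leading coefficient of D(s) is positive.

Step 1. combine P1, P2 in series = 4/(2*s^2 + 7*s + 6)
Step 2. reduce the parallel group (P1*P2), P3 = (-2*s^2 - 3*s - 10)/(2*s^3 + 5*s^2 - s - 6)
Step 3. reduce the series chain P4, P5 = (2*s^2 - s - 1)/(4*s - 2)
Step 4. feedback reduction of ((P1*P2)+P3), (P4*P5) - this is the overall T(s), already in the required normalized form

Final answer: (-8*s^3 - 8*s^2 - 34*s + 20)/(4*s^4 + 12*s^3 - 29*s^2 - 9*s + 22)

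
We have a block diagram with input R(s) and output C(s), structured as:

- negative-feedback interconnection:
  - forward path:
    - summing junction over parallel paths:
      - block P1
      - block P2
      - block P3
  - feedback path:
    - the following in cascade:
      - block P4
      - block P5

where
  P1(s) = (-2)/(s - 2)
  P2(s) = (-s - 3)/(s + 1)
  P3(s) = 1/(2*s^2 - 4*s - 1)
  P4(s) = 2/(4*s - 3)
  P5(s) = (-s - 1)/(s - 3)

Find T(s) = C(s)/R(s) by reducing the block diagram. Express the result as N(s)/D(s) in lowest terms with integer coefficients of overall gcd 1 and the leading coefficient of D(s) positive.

(1) parallel reduction of P1, P2, P3 = (-2*s^4 - 2*s^3 + 22*s^2 - 14*s - 6)/(2*s^4 - 6*s^3 - s^2 + 9*s + 2)
(2) reduce the series chain P4, P5 = (-2*s - 2)/(4*s^2 - 15*s + 9)
(3) collapse the loop ((P1+P2+P3) forward, (P4*P5) return): this yields T(s), and no further normalization is needed

Final answer: (-8*s^6 + 22*s^5 + 100*s^4 - 404*s^3 + 384*s^2 - 36*s - 54)/(8*s^6 - 50*s^5 + 112*s^4 - 43*s^3 - 152*s^2 + 91*s + 30)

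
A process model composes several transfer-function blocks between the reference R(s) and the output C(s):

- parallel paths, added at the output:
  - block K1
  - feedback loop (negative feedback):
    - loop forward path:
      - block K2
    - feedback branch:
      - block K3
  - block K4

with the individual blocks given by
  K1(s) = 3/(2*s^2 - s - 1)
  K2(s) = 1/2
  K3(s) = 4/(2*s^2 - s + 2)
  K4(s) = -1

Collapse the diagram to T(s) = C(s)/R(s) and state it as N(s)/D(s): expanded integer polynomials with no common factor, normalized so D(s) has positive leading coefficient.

First reduce the diagram to T(s).

Step 1: collapse the loop (K2 forward, K3 return) gives (2*s^2 - s + 2)/(4*s^2 - 2*s + 8)
Step 2: sum the parallel branches K1, [K2/(1+K2*K3)], K4 - this is the overall T(s), already in the required normalized form

Answer: (-4*s^4 + 4*s^3 + s^2 - s + 30)/(8*s^4 - 8*s^3 + 14*s^2 - 6*s - 8)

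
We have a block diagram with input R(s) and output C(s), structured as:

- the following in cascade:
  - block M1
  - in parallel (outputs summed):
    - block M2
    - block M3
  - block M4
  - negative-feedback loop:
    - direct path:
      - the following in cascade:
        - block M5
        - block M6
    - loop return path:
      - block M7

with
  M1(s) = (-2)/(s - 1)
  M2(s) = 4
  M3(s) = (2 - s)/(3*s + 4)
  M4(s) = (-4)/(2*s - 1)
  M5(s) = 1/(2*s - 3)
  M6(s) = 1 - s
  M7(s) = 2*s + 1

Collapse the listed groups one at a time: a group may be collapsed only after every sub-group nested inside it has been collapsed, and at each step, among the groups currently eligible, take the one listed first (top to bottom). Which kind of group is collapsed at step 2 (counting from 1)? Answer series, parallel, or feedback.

(1) combine M2, M3 in parallel
(2) cascade M5, M6
(3) apply the feedback formula to (M5*M6), M7
(4) series reduction of M1, (M2+M3), M4, [(M5*M6)/(1+(M5*M6)*M7)]
Step 2: series.

Hence the answer: series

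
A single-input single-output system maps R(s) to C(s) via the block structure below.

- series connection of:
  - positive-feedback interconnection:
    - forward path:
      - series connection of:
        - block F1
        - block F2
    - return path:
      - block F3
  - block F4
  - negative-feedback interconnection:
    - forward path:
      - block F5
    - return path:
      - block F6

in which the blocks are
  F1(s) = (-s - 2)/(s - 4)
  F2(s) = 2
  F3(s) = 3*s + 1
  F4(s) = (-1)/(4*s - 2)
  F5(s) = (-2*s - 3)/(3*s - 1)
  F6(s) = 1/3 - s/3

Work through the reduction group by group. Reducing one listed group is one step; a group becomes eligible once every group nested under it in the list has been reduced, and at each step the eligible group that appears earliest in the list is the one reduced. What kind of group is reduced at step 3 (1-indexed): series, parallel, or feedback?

Step 1 - cascade F1, F2
Step 2 - close the feedback loop around (F1*F2), F3
Step 3 - reduce the feedback loop with forward F5 and return F6
Step 4 - multiply [(F1*F2)/(1-(F1*F2)*F3)], F4, [F5/(1+F5*F6)] (series)
The group at step 3 is a feedback group.

Answer: feedback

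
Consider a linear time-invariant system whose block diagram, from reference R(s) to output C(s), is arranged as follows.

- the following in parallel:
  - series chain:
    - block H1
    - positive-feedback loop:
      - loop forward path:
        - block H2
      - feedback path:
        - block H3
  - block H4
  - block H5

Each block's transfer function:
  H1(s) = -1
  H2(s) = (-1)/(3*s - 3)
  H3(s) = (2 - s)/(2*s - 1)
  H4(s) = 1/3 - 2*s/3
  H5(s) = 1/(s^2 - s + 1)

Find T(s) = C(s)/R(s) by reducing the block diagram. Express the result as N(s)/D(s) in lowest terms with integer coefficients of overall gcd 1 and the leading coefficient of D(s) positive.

[1] reduce the feedback loop with forward H2 and return H3 -> (1 - 2*s)/(6*s^2 - 10*s + 5)
[2] cascade H1, [H2/(1-H2*H3)] -> (2*s - 1)/(6*s^2 - 10*s + 5)
[3] sum the parallel branches (H1*[H2/(1-H2*H3)]), H4, H5, which is the overall transfer function T(s) = C(s)/R(s) in lowest terms

Hence the answer: (-12*s^5 + 38*s^4 - 52*s^3 + 60*s^2 - 46*s + 17)/(18*s^4 - 48*s^3 + 63*s^2 - 45*s + 15)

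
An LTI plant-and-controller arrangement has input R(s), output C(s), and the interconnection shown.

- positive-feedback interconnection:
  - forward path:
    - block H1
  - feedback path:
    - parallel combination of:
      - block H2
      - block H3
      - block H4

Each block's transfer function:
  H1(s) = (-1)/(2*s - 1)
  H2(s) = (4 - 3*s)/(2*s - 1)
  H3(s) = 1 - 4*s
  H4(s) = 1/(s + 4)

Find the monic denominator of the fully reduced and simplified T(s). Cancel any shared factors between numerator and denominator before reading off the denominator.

Step 1 - sum the parallel branches H2, H3, H4 -> (-8*s^3 - 29*s^2 + 17*s + 11)/(2*s^2 + 7*s - 4)
Step 2 - collapse the loop (H1 forward, (H2+H3+H4) return) -> (2*s^2 + 7*s - 4)/(4*s^3 + 17*s^2 - 2*s - 15)
The result of step 2 is T(s) in lowest terms. Its denominator has leading coefficient 4; dividing the denominator through by 4 makes it monic.

Answer: s^3 + 17*s^2/4 - s/2 - 15/4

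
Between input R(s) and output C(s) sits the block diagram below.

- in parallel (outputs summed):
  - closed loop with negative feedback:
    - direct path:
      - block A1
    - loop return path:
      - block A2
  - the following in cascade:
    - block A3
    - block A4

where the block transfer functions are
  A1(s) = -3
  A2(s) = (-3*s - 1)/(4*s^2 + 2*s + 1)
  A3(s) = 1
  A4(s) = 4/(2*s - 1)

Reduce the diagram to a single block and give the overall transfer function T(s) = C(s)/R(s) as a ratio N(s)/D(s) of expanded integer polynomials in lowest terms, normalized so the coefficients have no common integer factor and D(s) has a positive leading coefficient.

Answer: (-24*s^3 + 16*s^2 + 44*s + 19)/(8*s^3 + 18*s^2 - 3*s - 4)

Working:
Step 1. apply the feedback formula to A1, A2; result (-12*s^2 - 6*s - 3)/(4*s^2 + 11*s + 4)
Step 2. series reduction of A3, A4; result 4/(2*s - 1)
Step 3. parallel reduction of [A1/(1+A1*A2)], (A3*A4): this yields T(s), and no further normalization is needed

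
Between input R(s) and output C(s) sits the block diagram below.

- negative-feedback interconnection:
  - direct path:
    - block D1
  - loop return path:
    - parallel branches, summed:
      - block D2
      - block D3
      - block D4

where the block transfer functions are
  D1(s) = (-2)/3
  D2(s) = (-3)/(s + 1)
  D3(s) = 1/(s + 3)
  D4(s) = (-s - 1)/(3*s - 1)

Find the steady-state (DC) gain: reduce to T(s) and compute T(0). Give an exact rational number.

Answer: -6/19

Working:
[1] parallel reduction of D2, D3, D4 gives (-s^3 - 11*s^2 - 29*s + 5)/(3*s^3 + 11*s^2 + 5*s - 3)
[2] apply the feedback formula to D1, (D2+D3+D4) gives (-6*s^3 - 22*s^2 - 10*s + 6)/(11*s^3 + 55*s^2 + 73*s - 19)
DC gain: substitute s = 0 into T(s) from step 2: T(0) = 6/(-19) = -6/19.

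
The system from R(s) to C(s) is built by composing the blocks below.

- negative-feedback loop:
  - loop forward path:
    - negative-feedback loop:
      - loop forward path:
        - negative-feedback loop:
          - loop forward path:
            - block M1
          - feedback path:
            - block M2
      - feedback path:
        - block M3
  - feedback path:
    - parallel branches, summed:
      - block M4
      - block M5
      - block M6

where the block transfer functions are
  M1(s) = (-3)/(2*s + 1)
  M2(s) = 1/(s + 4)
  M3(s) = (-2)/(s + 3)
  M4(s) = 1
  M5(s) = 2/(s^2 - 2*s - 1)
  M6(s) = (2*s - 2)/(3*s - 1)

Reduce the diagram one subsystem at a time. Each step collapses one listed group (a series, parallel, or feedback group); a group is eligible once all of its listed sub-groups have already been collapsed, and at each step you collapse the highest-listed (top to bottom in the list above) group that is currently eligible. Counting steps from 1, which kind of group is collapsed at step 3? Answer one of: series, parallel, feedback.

Answer: parallel

Working:
1. apply the feedback formula to M1, M2
2. collapse the loop ([M1/(1+M1*M2)] forward, M3 return)
3. reduce the parallel group M4, M5, M6
4. apply the feedback formula to [[M1/(1+M1*M2)]/(1+[M1/(1+M1*M2)]*M3)], (M4+M5+M6)
Step 3: parallel.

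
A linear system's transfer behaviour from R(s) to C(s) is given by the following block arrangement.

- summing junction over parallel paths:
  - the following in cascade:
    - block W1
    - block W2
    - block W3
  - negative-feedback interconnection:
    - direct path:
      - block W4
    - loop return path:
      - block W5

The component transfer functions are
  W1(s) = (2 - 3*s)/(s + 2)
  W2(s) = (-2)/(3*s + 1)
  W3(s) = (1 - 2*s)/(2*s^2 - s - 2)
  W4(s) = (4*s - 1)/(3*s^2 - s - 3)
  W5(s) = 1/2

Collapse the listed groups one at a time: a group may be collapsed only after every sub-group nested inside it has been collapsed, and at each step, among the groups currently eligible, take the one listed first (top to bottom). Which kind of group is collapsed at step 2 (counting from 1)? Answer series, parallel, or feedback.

Step 1 - combine W1, W2, W3 in series
Step 2 - close the feedback loop around W4, W5
Step 3 - combine (W1*W2*W3), [W4/(1+W4*W5)] in parallel
So the answer for step 2 is feedback.

Hence the answer: feedback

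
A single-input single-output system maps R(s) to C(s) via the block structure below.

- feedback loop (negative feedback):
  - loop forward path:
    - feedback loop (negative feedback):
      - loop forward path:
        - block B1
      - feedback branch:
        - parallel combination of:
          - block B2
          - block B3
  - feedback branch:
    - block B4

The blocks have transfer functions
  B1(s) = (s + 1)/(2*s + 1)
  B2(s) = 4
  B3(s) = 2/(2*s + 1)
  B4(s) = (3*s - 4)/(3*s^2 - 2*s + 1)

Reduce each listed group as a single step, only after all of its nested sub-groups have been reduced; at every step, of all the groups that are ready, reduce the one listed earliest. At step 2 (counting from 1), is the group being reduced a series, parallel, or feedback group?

Reducing step by step:

1. parallel reduction of B2, B3
2. collapse the loop (B1 forward, (B2+B3) return)
3. reduce the feedback loop with forward [B1/(1+B1*(B2+B3))] and return B4
Step 2 collapses a feedback group.

Answer: feedback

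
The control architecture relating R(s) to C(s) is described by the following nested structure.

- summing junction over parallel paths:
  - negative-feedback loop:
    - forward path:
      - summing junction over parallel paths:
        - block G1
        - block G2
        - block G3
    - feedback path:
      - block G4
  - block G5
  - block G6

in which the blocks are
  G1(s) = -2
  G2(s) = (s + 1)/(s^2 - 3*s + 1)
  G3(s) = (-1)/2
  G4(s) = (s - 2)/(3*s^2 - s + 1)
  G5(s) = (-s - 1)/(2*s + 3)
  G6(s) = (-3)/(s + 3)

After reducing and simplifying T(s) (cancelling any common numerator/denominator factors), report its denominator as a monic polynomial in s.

First reduce the diagram to T(s).

[1] reduce the parallel group G1, G2, G3 = (-5*s^2 + 17*s - 3)/(2*s^2 - 6*s + 2)
[2] close the feedback loop around (G1+G2+G3), G4 = (-15*s^4 + 56*s^3 - 31*s^2 + 20*s - 3)/(6*s^4 - 25*s^3 + 41*s^2 - 45*s + 8)
[3] parallel reduction of [(G1+G2+G3)/(1+(G1+G2+G3)*G4)], G5, G6 = (-36*s^6 - 58*s^5 + 444*s^4 + 200*s^3 - 155*s^2 + 613*s - 123)/(12*s^6 + 4*s^5 - 89*s^4 + 54*s^3 - 20*s^2 - 333*s + 72)
The result of step 3 is T(s) in lowest terms. Its denominator has leading coefficient 12; dividing the denominator through by 12 makes it monic.

Answer: s^6 + s^5/3 - 89*s^4/12 + 9*s^3/2 - 5*s^2/3 - 111*s/4 + 6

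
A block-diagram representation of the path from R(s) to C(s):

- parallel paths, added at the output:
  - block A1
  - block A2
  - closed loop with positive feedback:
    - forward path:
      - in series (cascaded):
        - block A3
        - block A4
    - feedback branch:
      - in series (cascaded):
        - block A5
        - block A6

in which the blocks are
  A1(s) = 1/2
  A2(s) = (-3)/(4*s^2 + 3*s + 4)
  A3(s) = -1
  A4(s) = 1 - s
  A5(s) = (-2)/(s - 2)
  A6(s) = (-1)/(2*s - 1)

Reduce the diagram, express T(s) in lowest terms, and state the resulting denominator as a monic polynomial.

The answer is s^4 - 11*s^3/4 + 3*s^2/8 - 2*s + 2.

Reasoning:
(1) cascade A3, A4, giving s - 1
(2) series reduction of A5, A6, giving 2/(2*s^2 - 5*s + 2)
(3) reduce the feedback loop with forward (A3*A4) and return (A5*A6), giving (2*s^3 - 7*s^2 + 7*s - 2)/(2*s^2 - 7*s + 4)
(4) parallel reduction of A1, A2, [(A3*A4)/(1-(A3*A4)*(A5*A6))], giving (16*s^5 - 36*s^4 + 8*s^3 - 39*s^2 + 70*s - 24)/(16*s^4 - 44*s^3 + 6*s^2 - 32*s + 32)
Step 4 gives the fully reduced T(s), with no common factor left to cancel. The denominator's leading coefficient is 16, so divide each of its coefficients by 16 to get the monic form.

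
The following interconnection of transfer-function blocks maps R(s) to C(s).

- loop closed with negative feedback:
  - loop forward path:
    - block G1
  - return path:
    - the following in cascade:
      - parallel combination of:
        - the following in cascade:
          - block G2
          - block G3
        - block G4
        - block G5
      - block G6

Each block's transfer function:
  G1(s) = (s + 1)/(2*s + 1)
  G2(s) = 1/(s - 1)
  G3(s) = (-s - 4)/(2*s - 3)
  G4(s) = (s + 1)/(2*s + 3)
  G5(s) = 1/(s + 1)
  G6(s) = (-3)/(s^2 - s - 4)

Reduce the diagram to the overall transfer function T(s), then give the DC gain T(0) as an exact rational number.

(1) cascade G2, G3, giving (-s - 4)/(2*s^2 - 5*s + 3)
(2) parallel reduction of (G2*G3), G4, G5, giving (2*s^4 + s^3 - 22*s^2 - 31*s)/(4*s^4 - 13*s^2 + 9)
(3) multiply ((G2*G3)+G4+G5), G6 (series), giving (-6*s^4 - 3*s^3 + 66*s^2 + 93*s)/(4*s^6 - 4*s^5 - 29*s^4 + 13*s^3 + 61*s^2 - 9*s - 36)
(4) reduce the feedback loop with forward G1 and return (((G2*G3)+G4+G5)*G6), giving (4*s^6 - 4*s^5 - 29*s^4 + 13*s^3 + 61*s^2 - 9*s - 36)/(8*s^6 - 12*s^5 - 56*s^4 + 44*s^3 + 154*s^2 + 48*s - 36)
The step-4 result is T(s). Setting s = 0: T(0) = -36/(-36) = 1.

Therefore the answer is 1.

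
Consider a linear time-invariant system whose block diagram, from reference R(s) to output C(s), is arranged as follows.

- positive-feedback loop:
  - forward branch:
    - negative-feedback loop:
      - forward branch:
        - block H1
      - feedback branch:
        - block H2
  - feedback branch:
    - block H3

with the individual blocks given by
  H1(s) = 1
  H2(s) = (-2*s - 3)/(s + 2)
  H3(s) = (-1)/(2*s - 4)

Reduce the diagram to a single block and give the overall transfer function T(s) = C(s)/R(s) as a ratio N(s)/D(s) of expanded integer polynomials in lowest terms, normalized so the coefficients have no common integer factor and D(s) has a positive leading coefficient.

The answer is (8 - 2*s^2)/(2*s^2 - 3*s - 6).

Reasoning:
Step 1. feedback reduction of H1, H2, giving (-s - 2)/(s + 1)
Step 2. apply the feedback formula to [H1/(1+H1*H2)], H3, which is the overall transfer function T(s) = C(s)/R(s) in lowest terms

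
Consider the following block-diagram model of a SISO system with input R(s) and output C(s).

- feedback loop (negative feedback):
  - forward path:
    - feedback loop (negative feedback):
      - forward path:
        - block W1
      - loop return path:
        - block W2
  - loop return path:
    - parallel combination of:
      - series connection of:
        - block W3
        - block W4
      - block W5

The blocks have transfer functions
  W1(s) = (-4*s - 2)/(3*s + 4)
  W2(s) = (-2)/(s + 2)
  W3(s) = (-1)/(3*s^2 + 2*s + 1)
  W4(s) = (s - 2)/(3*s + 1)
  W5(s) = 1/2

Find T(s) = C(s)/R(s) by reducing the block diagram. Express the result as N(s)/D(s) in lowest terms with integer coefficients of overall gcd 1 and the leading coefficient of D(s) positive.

Step 1 - apply the feedback formula to W1, W2; result (-4*s^2 - 10*s - 4)/(3*s^2 + 18*s + 12)
Step 2 - reduce the series chain W3, W4; result (2 - s)/(9*s^3 + 9*s^2 + 5*s + 1)
Step 3 - add (W3*W4), W5 (parallel); result (9*s^3 + 9*s^2 + 3*s + 5)/(18*s^3 + 18*s^2 + 10*s + 2)
Step 4 - apply the feedback formula to [W1/(1+W1*W2)], ((W3*W4)+W5); the result is T(s) itself (integer coefficients, no common factor, positive leading denominator coefficient)

Therefore the answer is (-36*s^5 - 126*s^4 - 146*s^3 - 90*s^2 - 30*s - 4)/(9*s^5 + 126*s^4 + 216*s^3 + 158*s^2 + 47*s + 2).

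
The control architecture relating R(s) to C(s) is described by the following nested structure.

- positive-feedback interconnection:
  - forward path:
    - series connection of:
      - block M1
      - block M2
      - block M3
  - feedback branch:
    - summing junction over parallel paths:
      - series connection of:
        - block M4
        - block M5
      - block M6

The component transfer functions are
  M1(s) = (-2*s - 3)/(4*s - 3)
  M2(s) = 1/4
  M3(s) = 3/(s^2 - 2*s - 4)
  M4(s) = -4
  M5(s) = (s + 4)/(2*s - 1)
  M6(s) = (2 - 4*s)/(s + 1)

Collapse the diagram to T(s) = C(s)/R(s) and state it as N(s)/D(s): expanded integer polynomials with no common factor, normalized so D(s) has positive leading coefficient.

First reduce the diagram to T(s).

[1] combine M1, M2, M3 in series gives (-6*s - 9)/(16*s^3 - 44*s^2 - 40*s + 48)
[2] combine M4, M5 in series gives (-4*s - 16)/(2*s - 1)
[3] reduce the parallel group (M4*M5), M6 gives (-12*s^2 - 12*s - 18)/(2*s^2 + s - 1)
[4] reduce the feedback loop with forward (M1*M2*M3) and return ((M4*M5)+M6) - this is the overall T(s), already in the required normalized form

Answer: (-12*s^3 - 24*s^2 - 3*s + 9)/(32*s^5 - 72*s^4 - 212*s^3 - 80*s^2 - 128*s - 210)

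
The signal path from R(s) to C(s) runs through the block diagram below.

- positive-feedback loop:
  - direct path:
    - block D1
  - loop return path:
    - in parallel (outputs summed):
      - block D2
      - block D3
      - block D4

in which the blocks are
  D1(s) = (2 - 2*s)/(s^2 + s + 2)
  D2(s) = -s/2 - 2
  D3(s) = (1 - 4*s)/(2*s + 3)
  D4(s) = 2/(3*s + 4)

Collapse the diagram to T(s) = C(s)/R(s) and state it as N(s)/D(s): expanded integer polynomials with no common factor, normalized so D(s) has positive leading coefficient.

Step 1. combine D2, D3, D4 in parallel gives (-6*s^3 - 65*s^2 - 98*s - 28)/(12*s^2 + 34*s + 24)
Step 2. feedback reduction of D1, (D2+D3+D4); the result is T(s) itself (integer coefficients, no common factor, positive leading denominator coefficient)

Hence the answer: (6*s^3 + 11*s^2 - 5*s - 12)/(18*s^3 - 4*s^2 - 58*s - 26)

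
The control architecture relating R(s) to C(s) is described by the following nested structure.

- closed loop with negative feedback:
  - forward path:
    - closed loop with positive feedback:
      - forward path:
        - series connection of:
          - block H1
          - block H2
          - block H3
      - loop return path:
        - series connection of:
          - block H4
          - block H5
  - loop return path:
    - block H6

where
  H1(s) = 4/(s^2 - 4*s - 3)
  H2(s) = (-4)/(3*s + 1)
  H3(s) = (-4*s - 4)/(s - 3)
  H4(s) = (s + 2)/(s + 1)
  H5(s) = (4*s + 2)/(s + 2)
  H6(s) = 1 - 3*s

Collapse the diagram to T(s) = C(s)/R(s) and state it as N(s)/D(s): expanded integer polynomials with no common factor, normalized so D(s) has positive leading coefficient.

Reducing step by step:

Step 1. series reduction of H1, H2, H3 -> (64*s + 64)/(3*s^4 - 20*s^3 + 20*s^2 + 36*s + 9)
Step 2. reduce the series chain H4, H5 -> (4*s + 2)/(s + 1)
Step 3. collapse the loop ((H1*H2*H3) forward, (H4*H5) return) -> (64*s + 64)/(3*s^4 - 20*s^3 + 20*s^2 - 220*s - 119)
Step 4. reduce the feedback loop with forward [(H1*H2*H3)/(1-(H1*H2*H3)*(H4*H5))] and return H6; the result is T(s) itself (integer coefficients, no common factor, positive leading denominator coefficient)

Answer: (64*s + 64)/(3*s^4 - 20*s^3 - 172*s^2 - 348*s - 55)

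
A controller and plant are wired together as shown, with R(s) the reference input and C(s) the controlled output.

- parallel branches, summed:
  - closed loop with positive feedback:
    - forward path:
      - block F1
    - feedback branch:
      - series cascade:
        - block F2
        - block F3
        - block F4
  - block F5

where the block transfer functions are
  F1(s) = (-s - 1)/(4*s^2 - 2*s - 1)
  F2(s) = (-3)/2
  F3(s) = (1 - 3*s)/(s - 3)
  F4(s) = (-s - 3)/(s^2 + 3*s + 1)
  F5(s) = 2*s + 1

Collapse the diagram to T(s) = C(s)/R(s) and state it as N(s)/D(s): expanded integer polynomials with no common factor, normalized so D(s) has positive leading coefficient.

Step 1 - cascade F2, F3, F4, giving (-9*s^2 - 24*s + 9)/(2*s^3 - 16*s - 6)
Step 2 - reduce the feedback loop with forward F1 and return (F2*F3*F4), giving (-2*s^4 - 2*s^3 + 16*s^2 + 22*s + 6)/(8*s^5 - 4*s^4 - 75*s^3 - 25*s^2 + 13*s + 15)
Step 3 - reduce the parallel group [F1/(1-F1*(F2*F3*F4))], F5, giving the overall T(s)

Hence the answer: (16*s^6 - 156*s^4 - 127*s^3 + 17*s^2 + 65*s + 21)/(8*s^5 - 4*s^4 - 75*s^3 - 25*s^2 + 13*s + 15)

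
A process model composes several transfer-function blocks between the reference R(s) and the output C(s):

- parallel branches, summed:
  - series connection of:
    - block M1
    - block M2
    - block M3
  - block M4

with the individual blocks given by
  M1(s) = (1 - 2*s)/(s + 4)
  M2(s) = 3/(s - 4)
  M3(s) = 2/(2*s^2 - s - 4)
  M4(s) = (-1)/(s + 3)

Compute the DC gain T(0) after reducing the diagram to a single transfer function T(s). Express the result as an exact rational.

Step 1. reduce the series chain M1, M2, M3; result (6 - 12*s)/(2*s^4 - s^3 - 36*s^2 + 16*s + 64)
Step 2. add (M1*M2*M3), M4 (parallel); result (-2*s^4 + s^3 + 24*s^2 - 46*s - 46)/(2*s^5 + 5*s^4 - 39*s^3 - 92*s^2 + 112*s + 192)
Evaluating the step-2 result (the overall T(s)) at s = 0 gives T(0) = -46/192 = -23/96.

Hence the answer: -23/96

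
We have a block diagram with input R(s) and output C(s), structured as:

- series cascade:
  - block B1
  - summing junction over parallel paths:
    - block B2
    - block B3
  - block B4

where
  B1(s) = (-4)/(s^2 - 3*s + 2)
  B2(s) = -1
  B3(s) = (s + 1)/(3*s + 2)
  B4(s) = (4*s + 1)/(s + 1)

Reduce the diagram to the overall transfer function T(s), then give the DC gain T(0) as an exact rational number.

Reducing step by step:

Step 1. add B2, B3 (parallel): (-2*s - 1)/(3*s + 2)
Step 2. cascade B1, (B2+B3), B4: (32*s^2 + 24*s + 4)/(3*s^4 - 4*s^3 - 7*s^2 + 4*s + 4)
Evaluating the step-2 result (the overall T(s)) at s = 0 gives T(0) = 4/4 = 1.

Answer: 1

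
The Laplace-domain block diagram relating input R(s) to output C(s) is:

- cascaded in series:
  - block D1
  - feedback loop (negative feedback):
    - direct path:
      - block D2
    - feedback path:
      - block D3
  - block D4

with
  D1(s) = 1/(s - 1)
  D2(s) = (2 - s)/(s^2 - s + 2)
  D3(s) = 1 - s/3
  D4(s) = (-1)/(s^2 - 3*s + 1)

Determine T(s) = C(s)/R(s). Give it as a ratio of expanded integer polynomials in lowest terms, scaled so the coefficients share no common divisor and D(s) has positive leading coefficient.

The answer is (3*s - 6)/(4*s^5 - 24*s^4 + 60*s^3 - 84*s^2 + 56*s - 12).

Reasoning:
Step 1: apply the feedback formula to D2, D3 -> (6 - 3*s)/(4*s^2 - 8*s + 12)
Step 2: combine D1, [D2/(1+D2*D3)], D4 in series, giving the overall T(s)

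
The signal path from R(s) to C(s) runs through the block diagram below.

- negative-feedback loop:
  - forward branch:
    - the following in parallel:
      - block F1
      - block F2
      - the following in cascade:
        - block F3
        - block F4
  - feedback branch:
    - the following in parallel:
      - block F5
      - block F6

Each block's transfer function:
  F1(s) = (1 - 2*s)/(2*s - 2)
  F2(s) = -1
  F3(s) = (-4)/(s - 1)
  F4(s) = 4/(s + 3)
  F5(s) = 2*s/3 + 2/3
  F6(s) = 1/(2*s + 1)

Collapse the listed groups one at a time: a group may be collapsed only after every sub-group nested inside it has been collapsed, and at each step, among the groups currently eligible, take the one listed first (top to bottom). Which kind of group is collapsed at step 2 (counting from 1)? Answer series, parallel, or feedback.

Step 1 - cascade F3, F4
Step 2 - combine F1, F2, (F3*F4) in parallel
Step 3 - parallel reduction of F5, F6
Step 4 - feedback reduction of (F1+F2+(F3*F4)), (F5+F6)
Step 2: parallel.

Therefore the answer is parallel.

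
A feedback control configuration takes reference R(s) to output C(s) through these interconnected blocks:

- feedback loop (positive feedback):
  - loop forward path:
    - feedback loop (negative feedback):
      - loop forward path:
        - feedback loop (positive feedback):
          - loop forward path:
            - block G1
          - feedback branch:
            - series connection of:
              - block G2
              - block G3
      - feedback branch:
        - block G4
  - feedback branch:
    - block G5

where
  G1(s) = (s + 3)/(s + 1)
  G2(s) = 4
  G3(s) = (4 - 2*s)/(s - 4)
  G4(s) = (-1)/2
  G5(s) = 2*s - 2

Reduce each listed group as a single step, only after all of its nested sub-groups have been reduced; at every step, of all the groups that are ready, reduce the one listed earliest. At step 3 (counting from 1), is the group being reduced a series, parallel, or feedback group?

(1) multiply G2, G3 (series)
(2) apply the feedback formula to G1, (G2*G3)
(3) collapse the loop ([G1/(1-G1*(G2*G3))] forward, G4 return)
(4) collapse the loop ([[G1/(1-G1*(G2*G3))]/(1+[G1/(1-G1*(G2*G3))]*G4)] forward, G5 return)
So the answer for step 3 is feedback.

Therefore the answer is feedback.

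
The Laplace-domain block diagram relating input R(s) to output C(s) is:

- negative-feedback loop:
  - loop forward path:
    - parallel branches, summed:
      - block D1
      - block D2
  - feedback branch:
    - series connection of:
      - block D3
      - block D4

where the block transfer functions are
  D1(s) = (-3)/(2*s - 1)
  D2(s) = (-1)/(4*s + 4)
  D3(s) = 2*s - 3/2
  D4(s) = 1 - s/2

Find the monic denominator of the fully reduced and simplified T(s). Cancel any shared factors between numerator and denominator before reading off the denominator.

Step 1: parallel reduction of D1, D2 -> (-14*s - 11)/(8*s^2 + 4*s - 4)
Step 2: series reduction of D3, D4 -> -s^2 + 11*s/4 - 3/2
Step 3: feedback reduction of (D1+D2), (D3*D4) -> (-56*s - 44)/(56*s^3 - 78*s^2 - 21*s + 50)
T(s) is the step-3 result (common factors already cancelled). Leading coefficient of the denominator: 56. Divide through by 56 for the monic polynomial.

Hence the answer: s^3 - 39*s^2/28 - 3*s/8 + 25/28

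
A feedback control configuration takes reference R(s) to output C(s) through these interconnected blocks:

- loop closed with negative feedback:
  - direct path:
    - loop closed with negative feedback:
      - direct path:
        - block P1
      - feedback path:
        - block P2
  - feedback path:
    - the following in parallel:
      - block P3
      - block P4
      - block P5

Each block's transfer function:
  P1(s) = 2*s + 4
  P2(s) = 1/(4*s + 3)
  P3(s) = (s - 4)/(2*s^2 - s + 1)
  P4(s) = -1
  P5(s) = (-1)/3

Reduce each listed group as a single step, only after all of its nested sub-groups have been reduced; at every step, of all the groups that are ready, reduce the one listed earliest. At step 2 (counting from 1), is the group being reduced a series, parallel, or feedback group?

(1) reduce the feedback loop with forward P1 and return P2
(2) sum the parallel branches P3, P4, P5
(3) reduce the feedback loop with forward [P1/(1+P1*P2)] and return (P3+P4+P5)
Step 2: parallel.

Hence the answer: parallel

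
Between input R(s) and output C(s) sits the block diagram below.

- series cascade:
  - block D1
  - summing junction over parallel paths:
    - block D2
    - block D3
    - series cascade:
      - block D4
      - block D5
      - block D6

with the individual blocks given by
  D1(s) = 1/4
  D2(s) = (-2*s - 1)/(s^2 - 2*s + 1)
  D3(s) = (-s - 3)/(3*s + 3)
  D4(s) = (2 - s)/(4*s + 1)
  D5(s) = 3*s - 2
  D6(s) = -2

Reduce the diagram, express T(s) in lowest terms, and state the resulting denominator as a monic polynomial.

Answer: s^4 - 3*s^3/4 - 5*s^2/4 + 3*s/4 + 1/4

Working:
(1) multiply D4, D5, D6 (series); result (6*s^2 - 16*s + 8)/(4*s + 1)
(2) sum the parallel branches D2, D3, (D4*D5*D6); result (18*s^5 - 70*s^4 + 25*s^3 + 19*s^2 - 100*s + 18)/(12*s^4 - 9*s^3 - 15*s^2 + 9*s + 3)
(3) reduce the series chain D1, (D2+D3+(D4*D5*D6)); result (18*s^5 - 70*s^4 + 25*s^3 + 19*s^2 - 100*s + 18)/(48*s^4 - 36*s^3 - 60*s^2 + 36*s + 12)
Step 3 gives the fully reduced T(s), with no common factor left to cancel. The denominator's leading coefficient is 48, so divide each of its coefficients by 48 to get the monic form.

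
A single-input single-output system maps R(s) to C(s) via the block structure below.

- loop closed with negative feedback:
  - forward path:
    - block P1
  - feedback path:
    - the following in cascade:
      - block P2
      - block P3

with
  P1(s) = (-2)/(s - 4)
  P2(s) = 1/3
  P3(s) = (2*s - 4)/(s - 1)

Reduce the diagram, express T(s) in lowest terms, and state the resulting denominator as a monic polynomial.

Step 1. reduce the series chain P2, P3; result (2*s - 4)/(3*s - 3)
Step 2. feedback reduction of P1, (P2*P3); result (6 - 6*s)/(3*s^2 - 19*s + 20)
T(s) is the step-2 result (common factors already cancelled). Leading coefficient of the denominator: 3. Divide through by 3 for the monic polynomial.

Final answer: s^2 - 19*s/3 + 20/3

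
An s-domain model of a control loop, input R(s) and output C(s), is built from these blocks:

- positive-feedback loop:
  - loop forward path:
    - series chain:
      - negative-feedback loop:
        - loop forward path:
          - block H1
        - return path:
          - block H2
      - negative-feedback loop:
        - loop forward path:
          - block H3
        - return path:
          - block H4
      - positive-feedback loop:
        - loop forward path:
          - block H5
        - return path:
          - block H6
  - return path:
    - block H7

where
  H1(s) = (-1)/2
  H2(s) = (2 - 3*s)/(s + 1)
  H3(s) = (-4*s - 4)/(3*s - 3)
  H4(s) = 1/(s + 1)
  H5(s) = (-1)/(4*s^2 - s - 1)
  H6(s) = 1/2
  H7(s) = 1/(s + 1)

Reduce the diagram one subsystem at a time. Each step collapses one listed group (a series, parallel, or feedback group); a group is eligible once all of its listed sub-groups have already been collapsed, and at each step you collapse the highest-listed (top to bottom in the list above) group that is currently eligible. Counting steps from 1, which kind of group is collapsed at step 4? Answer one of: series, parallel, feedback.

[1] feedback reduction of H1, H2
[2] feedback reduction of H3, H4
[3] apply the feedback formula to H5, H6
[4] reduce the series chain [H1/(1+H1*H2)], [H3/(1+H3*H4)], [H5/(1-H5*H6)]
[5] feedback reduction of ([H1/(1+H1*H2)]*[H3/(1+H3*H4)]*[H5/(1-H5*H6)]), H7
At step 4 the group reduced is series.

Answer: series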